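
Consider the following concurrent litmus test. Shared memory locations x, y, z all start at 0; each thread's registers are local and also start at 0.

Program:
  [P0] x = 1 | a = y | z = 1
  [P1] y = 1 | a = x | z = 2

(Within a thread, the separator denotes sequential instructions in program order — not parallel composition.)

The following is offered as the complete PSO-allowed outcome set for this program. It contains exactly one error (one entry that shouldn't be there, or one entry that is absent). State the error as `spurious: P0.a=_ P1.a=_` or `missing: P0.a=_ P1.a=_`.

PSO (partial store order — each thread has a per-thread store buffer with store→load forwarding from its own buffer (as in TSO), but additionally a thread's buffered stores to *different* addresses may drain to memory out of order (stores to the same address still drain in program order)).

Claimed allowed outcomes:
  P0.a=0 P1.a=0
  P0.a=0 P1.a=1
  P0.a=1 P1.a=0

outcome vector order: (P0.a,P1.a)
PSO (4): (0,0); (0,1); (1,0); (1,1)
PSO∖claimed = {(1,1)}

missing: P0.a=1 P1.a=1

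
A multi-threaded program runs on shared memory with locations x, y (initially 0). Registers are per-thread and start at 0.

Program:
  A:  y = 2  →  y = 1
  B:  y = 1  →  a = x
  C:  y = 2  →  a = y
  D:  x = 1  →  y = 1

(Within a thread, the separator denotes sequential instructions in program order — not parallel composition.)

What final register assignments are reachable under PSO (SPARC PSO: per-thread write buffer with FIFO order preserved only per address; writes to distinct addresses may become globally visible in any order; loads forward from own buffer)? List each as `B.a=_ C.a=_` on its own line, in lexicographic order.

B.a=0 C.a=1
B.a=0 C.a=2
B.a=1 C.a=1
B.a=1 C.a=2

outcome vector order: (B.a,C.a)
|PSO outcomes| = 4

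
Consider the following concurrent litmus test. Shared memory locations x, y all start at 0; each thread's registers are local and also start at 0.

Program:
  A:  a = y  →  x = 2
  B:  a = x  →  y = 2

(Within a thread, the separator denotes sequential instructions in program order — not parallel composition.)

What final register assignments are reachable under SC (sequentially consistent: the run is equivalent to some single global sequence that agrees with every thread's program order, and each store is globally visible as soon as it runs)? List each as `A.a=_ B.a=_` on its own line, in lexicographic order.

A.a=0 B.a=0
A.a=0 B.a=2
A.a=2 B.a=0

outcome vector order: (A.a,B.a)
|SC outcomes| = 3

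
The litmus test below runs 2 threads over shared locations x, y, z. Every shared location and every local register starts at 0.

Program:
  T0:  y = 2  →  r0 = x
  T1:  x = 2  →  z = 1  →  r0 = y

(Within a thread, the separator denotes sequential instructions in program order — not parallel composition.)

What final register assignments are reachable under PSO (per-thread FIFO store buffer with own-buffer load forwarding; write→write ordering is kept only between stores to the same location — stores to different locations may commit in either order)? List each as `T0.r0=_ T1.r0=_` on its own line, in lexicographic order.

outcome vector order: (T0.r0,T1.r0)
|PSO outcomes| = 4

T0.r0=0 T1.r0=0
T0.r0=0 T1.r0=2
T0.r0=2 T1.r0=0
T0.r0=2 T1.r0=2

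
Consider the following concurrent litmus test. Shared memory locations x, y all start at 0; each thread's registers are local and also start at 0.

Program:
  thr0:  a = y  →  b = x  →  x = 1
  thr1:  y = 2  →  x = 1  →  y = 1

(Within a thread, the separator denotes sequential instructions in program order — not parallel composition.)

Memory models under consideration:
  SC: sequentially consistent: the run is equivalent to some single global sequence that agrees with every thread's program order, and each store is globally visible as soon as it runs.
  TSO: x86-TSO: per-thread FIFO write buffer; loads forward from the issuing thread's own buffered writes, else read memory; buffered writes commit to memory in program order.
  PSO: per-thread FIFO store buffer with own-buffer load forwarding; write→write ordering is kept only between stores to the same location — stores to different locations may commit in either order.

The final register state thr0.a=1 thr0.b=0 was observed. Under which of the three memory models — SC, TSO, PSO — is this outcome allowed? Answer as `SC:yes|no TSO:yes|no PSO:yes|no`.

outcome vector order: (thr0.a,thr0.b)
SC (5): (0,0); (0,1); (1,1); (2,0); (2,1)
TSO (5): (0,0); (0,1); (1,1); (2,0); (2,1)
PSO (6): (0,0); (0,1); (1,0); (1,1); (2,0); (2,1)
target (1,0) ∈ {PSO}

SC:no TSO:no PSO:yes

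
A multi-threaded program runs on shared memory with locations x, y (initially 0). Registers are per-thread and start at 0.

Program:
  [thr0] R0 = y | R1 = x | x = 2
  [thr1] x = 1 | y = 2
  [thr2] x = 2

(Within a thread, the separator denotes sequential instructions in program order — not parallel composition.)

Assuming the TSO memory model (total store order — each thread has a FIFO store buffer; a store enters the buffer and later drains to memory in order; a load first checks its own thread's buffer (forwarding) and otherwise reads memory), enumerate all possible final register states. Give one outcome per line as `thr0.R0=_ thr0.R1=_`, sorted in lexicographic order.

thr0.R0=0 thr0.R1=0
thr0.R0=0 thr0.R1=1
thr0.R0=0 thr0.R1=2
thr0.R0=2 thr0.R1=1
thr0.R0=2 thr0.R1=2

outcome vector order: (thr0.R0,thr0.R1)
|TSO outcomes| = 5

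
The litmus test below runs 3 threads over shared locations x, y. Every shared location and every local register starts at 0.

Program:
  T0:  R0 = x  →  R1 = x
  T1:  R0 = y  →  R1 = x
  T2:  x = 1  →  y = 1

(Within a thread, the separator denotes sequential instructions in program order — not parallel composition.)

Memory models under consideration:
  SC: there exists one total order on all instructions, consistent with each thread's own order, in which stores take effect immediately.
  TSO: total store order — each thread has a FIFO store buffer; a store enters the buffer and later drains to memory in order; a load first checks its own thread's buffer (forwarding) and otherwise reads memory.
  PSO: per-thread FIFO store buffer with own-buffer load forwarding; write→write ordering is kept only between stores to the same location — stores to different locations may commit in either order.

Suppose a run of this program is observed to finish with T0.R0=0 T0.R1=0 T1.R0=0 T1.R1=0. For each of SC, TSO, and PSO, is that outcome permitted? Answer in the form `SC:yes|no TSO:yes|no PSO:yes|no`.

outcome vector order: (T0.R0,T0.R1,T1.R0,T1.R1)
[SC] allowed = {0/0/0/0; 0/0/0/1; 0/0/1/1; 0/1/0/0; 0/1/0/1; 0/1/1/1; 1/1/0/0; 1/1/0/1; 1/1/1/1}
[TSO] allowed = {0/0/0/0; 0/0/0/1; 0/0/1/1; 0/1/0/0; 0/1/0/1; 0/1/1/1; 1/1/0/0; 1/1/0/1; 1/1/1/1}
[PSO] allowed = {0/0/0/0; 0/0/0/1; 0/0/1/0; 0/0/1/1; 0/1/0/0; 0/1/0/1; 0/1/1/0; 0/1/1/1; 1/1/0/0; 1/1/0/1; 1/1/1/0; 1/1/1/1}
target 0/0/0/0 ∈ {SC,TSO,PSO}

SC:yes TSO:yes PSO:yes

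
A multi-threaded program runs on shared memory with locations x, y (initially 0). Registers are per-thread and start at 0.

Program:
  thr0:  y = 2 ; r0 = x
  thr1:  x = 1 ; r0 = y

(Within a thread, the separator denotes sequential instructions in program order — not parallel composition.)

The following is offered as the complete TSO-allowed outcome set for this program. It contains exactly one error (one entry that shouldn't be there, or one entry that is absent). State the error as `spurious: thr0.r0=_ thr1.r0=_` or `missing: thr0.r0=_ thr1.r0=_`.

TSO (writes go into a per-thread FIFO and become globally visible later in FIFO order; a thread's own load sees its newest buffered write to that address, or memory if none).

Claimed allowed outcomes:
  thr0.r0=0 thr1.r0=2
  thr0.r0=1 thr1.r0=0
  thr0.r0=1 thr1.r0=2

outcome vector order: (thr0.r0,thr1.r0)
TSO: 4 outcomes — {00 02 10 12}
TSO∖claimed = {00}

missing: thr0.r0=0 thr1.r0=0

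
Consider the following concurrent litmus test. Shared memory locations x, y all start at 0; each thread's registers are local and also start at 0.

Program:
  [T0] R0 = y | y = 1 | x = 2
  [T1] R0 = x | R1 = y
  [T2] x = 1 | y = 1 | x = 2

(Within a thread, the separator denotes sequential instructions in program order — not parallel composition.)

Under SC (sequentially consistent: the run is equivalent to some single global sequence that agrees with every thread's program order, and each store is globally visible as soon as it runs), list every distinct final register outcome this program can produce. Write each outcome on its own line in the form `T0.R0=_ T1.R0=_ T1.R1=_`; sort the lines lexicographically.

outcome vector order: (T0.R0,T1.R0,T1.R1)
|SC outcomes| = 10

T0.R0=0 T1.R0=0 T1.R1=0
T0.R0=0 T1.R0=0 T1.R1=1
T0.R0=0 T1.R0=1 T1.R1=0
T0.R0=0 T1.R0=1 T1.R1=1
T0.R0=0 T1.R0=2 T1.R1=1
T0.R0=1 T1.R0=0 T1.R1=0
T0.R0=1 T1.R0=0 T1.R1=1
T0.R0=1 T1.R0=1 T1.R1=0
T0.R0=1 T1.R0=1 T1.R1=1
T0.R0=1 T1.R0=2 T1.R1=1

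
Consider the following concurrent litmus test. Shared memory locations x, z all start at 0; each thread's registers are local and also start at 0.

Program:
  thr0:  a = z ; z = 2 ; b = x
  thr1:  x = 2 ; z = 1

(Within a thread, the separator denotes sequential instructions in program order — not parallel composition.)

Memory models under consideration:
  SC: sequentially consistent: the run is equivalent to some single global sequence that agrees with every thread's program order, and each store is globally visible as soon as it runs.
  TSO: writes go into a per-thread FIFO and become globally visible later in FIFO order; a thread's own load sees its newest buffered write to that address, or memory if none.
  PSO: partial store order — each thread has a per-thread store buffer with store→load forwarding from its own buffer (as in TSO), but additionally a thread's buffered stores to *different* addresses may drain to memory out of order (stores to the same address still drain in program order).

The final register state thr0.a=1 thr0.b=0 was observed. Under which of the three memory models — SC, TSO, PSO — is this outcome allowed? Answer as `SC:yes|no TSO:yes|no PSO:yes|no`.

SC:no TSO:no PSO:yes

outcome vector order: (thr0.a,thr0.b)
SC: 3 outcomes — {(0,0); (0,2); (1,2)}
TSO: 3 outcomes — {(0,0); (0,2); (1,2)}
PSO: 4 outcomes — {(0,0); (0,2); (1,0); (1,2)}
target (1,0) ∈ {PSO}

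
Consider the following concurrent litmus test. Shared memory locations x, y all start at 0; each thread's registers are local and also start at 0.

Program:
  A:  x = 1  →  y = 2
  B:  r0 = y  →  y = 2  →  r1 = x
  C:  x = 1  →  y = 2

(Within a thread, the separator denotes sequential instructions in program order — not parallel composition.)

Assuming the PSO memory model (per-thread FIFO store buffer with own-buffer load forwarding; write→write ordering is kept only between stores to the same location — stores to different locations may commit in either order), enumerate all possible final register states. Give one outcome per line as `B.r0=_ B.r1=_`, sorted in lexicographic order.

B.r0=0 B.r1=0
B.r0=0 B.r1=1
B.r0=2 B.r1=0
B.r0=2 B.r1=1

outcome vector order: (B.r0,B.r1)
|PSO outcomes| = 4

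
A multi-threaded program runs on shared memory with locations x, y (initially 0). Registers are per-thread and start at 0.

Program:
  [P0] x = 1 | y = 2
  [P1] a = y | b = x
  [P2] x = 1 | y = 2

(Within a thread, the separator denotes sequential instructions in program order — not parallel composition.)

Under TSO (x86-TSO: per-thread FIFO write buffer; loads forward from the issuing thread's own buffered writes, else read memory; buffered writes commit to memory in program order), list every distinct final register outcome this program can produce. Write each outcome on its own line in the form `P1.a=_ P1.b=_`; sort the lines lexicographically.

P1.a=0 P1.b=0
P1.a=0 P1.b=1
P1.a=2 P1.b=1

outcome vector order: (P1.a,P1.b)
|TSO outcomes| = 3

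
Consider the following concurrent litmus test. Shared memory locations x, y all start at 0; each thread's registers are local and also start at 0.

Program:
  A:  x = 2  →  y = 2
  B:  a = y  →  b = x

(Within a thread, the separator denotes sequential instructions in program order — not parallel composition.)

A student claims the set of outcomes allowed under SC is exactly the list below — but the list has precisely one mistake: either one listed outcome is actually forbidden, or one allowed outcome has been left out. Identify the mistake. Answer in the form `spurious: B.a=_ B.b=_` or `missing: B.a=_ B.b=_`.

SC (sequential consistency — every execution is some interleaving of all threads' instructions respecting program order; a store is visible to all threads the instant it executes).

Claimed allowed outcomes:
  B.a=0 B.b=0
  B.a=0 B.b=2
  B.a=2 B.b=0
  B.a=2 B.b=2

outcome vector order: (B.a,B.b)
SC: 3 outcomes — {<0 0>; <0 2>; <2 2>}
claimed∖SC = {<2 0>}

spurious: B.a=2 B.b=0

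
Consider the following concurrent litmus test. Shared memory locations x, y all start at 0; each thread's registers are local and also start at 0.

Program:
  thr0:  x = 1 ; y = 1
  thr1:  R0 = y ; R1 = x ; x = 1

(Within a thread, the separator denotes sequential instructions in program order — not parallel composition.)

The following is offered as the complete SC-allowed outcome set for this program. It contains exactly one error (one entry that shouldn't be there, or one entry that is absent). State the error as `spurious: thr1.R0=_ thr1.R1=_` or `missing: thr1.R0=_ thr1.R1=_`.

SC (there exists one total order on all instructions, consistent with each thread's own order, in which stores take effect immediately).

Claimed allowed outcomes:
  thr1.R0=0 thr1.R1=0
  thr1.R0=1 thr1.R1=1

outcome vector order: (thr1.R0,thr1.R1)
SC: 3 outcomes — {<0 0> <0 1> <1 1>}
SC∖claimed = {<0 1>}

missing: thr1.R0=0 thr1.R1=1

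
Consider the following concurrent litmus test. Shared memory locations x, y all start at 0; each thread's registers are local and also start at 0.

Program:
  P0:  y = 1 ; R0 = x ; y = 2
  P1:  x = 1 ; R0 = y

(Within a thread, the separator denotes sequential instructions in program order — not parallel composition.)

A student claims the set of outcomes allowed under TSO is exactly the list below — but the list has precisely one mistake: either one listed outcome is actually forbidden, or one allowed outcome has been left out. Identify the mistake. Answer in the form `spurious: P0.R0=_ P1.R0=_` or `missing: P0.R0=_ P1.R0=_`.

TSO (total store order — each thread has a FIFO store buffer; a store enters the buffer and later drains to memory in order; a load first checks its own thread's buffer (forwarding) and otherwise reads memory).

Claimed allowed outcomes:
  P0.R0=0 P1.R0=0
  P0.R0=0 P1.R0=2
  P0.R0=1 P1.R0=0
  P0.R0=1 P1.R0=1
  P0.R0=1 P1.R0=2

missing: P0.R0=0 P1.R0=1

outcome vector order: (P0.R0,P1.R0)
[TSO] allowed = {0/0; 0/1; 0/2; 1/0; 1/1; 1/2}
TSO∖claimed = {0/1}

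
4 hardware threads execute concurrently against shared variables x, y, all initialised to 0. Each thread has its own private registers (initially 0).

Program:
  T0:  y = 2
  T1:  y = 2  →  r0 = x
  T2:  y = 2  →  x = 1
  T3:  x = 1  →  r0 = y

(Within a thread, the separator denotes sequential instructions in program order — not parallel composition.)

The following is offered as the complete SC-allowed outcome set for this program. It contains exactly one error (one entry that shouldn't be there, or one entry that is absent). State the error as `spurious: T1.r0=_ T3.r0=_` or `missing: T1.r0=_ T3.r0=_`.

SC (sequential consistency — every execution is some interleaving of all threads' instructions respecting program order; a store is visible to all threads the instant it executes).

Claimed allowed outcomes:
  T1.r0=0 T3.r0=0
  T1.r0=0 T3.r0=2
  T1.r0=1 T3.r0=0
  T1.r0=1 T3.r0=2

outcome vector order: (T1.r0,T3.r0)
[SC] allowed = {(0,2), (1,0), (1,2)}
claimed∖SC = {(0,0)}

spurious: T1.r0=0 T3.r0=0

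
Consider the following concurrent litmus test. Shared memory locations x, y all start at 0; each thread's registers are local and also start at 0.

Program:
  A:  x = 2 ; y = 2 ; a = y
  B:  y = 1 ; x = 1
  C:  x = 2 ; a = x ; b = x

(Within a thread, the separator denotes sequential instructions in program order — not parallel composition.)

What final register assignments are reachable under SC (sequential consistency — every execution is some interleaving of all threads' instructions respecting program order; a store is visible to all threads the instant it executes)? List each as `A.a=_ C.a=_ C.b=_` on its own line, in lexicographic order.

A.a=1 C.a=1 C.b=1
A.a=1 C.a=2 C.b=1
A.a=1 C.a=2 C.b=2
A.a=2 C.a=1 C.b=1
A.a=2 C.a=1 C.b=2
A.a=2 C.a=2 C.b=1
A.a=2 C.a=2 C.b=2

outcome vector order: (A.a,C.a,C.b)
|SC outcomes| = 7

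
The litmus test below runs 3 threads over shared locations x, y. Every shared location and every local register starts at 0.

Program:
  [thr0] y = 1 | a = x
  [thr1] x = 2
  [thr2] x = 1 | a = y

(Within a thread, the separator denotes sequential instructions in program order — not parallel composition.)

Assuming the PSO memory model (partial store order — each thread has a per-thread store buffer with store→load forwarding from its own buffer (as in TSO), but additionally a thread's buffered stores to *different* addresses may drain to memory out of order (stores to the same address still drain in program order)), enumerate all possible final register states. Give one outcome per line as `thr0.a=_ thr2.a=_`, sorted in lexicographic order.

thr0.a=0 thr2.a=0
thr0.a=0 thr2.a=1
thr0.a=1 thr2.a=0
thr0.a=1 thr2.a=1
thr0.a=2 thr2.a=0
thr0.a=2 thr2.a=1

outcome vector order: (thr0.a,thr2.a)
|PSO outcomes| = 6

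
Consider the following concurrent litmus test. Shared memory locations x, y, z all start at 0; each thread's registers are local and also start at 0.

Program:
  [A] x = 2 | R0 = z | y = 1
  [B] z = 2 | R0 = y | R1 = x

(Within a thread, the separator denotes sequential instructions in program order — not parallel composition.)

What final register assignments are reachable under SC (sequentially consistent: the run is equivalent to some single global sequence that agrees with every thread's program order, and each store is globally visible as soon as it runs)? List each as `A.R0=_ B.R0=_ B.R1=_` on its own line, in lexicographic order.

A.R0=0 B.R0=0 B.R1=2
A.R0=0 B.R0=1 B.R1=2
A.R0=2 B.R0=0 B.R1=0
A.R0=2 B.R0=0 B.R1=2
A.R0=2 B.R0=1 B.R1=2

outcome vector order: (A.R0,B.R0,B.R1)
|SC outcomes| = 5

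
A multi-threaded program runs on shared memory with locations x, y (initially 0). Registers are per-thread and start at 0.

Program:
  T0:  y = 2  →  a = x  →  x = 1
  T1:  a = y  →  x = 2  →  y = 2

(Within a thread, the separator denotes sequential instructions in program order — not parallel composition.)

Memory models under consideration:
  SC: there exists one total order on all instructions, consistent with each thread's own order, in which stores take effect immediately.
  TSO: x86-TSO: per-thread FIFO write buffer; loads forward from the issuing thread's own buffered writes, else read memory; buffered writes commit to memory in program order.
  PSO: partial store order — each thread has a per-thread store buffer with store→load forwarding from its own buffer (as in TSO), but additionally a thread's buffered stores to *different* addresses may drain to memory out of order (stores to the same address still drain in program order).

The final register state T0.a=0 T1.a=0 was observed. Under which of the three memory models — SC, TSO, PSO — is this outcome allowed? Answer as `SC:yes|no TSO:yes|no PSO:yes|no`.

SC:yes TSO:yes PSO:yes

outcome vector order: (T0.a,T1.a)
under SC → 00 02 20 22
under TSO → 00 02 20 22
under PSO → 00 02 20 22
target 00 ∈ {SC,TSO,PSO}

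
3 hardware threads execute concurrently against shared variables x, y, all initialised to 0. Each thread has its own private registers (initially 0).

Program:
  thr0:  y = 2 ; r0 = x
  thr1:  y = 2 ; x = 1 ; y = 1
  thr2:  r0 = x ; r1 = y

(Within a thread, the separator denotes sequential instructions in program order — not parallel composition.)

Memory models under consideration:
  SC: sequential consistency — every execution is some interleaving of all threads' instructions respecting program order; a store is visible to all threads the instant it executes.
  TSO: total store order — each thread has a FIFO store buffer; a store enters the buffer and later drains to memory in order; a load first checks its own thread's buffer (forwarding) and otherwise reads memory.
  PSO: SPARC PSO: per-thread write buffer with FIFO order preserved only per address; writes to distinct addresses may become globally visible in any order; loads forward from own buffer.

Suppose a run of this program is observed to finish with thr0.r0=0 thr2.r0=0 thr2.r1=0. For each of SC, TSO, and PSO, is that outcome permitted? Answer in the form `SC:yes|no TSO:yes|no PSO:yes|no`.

outcome vector order: (thr0.r0,thr2.r0,thr2.r1)
[SC] allowed = {0/0/0; 0/0/1; 0/0/2; 0/1/1; 0/1/2; 1/0/0; 1/0/1; 1/0/2; 1/1/1; 1/1/2}
[TSO] allowed = {0/0/0; 0/0/1; 0/0/2; 0/1/1; 0/1/2; 1/0/0; 1/0/1; 1/0/2; 1/1/1; 1/1/2}
[PSO] allowed = {0/0/0; 0/0/1; 0/0/2; 0/1/0; 0/1/1; 0/1/2; 1/0/0; 1/0/1; 1/0/2; 1/1/0; 1/1/1; 1/1/2}
target 0/0/0 ∈ {SC,TSO,PSO}

SC:yes TSO:yes PSO:yes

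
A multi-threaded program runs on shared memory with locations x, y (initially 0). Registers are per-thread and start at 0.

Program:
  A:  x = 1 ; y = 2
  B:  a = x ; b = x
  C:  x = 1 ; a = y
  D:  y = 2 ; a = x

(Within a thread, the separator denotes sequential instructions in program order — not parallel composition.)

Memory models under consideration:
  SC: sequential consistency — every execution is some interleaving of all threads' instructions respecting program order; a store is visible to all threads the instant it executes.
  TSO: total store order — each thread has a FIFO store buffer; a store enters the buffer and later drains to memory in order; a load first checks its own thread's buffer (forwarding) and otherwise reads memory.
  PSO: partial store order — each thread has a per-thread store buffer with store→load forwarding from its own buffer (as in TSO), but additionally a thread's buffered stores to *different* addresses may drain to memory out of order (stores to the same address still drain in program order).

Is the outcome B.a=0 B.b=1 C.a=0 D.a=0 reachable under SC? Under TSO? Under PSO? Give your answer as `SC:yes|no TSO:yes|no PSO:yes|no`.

SC:no TSO:yes PSO:yes

outcome vector order: (B.a,B.b,C.a,D.a)
SC (9): (0,0,0,1); (0,0,2,0); (0,0,2,1); (0,1,0,1); (0,1,2,0); (0,1,2,1); (1,1,0,1); (1,1,2,0); (1,1,2,1)
TSO (12): (0,0,0,0); (0,0,0,1); (0,0,2,0); (0,0,2,1); (0,1,0,0); (0,1,0,1); (0,1,2,0); (0,1,2,1); (1,1,0,0); (1,1,0,1); (1,1,2,0); (1,1,2,1)
PSO (12): (0,0,0,0); (0,0,0,1); (0,0,2,0); (0,0,2,1); (0,1,0,0); (0,1,0,1); (0,1,2,0); (0,1,2,1); (1,1,0,0); (1,1,0,1); (1,1,2,0); (1,1,2,1)
target (0,1,0,0) ∈ {TSO,PSO}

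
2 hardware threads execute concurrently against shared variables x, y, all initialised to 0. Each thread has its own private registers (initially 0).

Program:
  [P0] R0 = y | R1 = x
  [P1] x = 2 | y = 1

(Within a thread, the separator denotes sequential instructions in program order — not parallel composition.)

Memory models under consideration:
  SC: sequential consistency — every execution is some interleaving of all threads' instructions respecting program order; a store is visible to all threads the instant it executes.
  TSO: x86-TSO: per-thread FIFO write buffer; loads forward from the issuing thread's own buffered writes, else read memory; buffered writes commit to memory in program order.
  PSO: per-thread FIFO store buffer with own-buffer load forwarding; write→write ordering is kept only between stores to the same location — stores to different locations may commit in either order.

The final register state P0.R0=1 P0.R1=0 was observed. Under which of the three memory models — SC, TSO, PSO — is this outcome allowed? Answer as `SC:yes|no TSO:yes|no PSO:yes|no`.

SC:no TSO:no PSO:yes

outcome vector order: (P0.R0,P0.R1)
[SC] allowed = {0/0, 0/2, 1/2}
[TSO] allowed = {0/0, 0/2, 1/2}
[PSO] allowed = {0/0, 0/2, 1/0, 1/2}
target 1/0 ∈ {PSO}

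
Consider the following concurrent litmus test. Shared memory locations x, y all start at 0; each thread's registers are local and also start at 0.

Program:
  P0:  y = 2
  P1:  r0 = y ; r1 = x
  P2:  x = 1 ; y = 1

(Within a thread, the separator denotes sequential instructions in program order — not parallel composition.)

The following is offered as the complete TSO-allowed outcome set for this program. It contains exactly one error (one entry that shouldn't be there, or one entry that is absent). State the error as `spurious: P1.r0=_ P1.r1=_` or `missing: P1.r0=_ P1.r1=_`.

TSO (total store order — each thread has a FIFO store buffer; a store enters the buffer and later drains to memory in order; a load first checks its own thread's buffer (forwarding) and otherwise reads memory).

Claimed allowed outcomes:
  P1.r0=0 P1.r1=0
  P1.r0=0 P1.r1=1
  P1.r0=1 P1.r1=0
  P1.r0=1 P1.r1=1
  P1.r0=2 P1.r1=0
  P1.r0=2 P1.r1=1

outcome vector order: (P1.r0,P1.r1)
[TSO] allowed = {(0,0), (0,1), (1,1), (2,0), (2,1)}
claimed∖TSO = {(1,0)}

spurious: P1.r0=1 P1.r1=0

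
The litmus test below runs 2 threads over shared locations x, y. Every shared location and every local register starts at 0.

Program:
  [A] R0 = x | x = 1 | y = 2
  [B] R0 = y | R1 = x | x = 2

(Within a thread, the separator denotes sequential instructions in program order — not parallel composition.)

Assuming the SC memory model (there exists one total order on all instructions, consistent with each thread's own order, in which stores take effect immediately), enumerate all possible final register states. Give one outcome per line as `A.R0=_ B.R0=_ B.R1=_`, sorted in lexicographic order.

outcome vector order: (A.R0,B.R0,B.R1)
|SC outcomes| = 4

A.R0=0 B.R0=0 B.R1=0
A.R0=0 B.R0=0 B.R1=1
A.R0=0 B.R0=2 B.R1=1
A.R0=2 B.R0=0 B.R1=0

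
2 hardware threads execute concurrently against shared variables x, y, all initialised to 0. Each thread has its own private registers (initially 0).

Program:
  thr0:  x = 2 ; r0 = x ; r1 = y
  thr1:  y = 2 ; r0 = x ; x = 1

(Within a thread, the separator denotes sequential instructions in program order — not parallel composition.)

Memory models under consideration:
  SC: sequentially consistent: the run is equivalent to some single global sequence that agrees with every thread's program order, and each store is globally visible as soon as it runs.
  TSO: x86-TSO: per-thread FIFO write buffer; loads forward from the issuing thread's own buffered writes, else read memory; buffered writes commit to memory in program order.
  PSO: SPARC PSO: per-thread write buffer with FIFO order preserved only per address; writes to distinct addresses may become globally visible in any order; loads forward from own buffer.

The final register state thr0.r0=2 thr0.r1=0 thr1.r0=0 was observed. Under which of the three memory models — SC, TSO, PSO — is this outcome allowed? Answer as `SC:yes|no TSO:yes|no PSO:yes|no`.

SC:no TSO:yes PSO:yes

outcome vector order: (thr0.r0,thr0.r1,thr1.r0)
under SC → 120, 122, 202, 220, 222
under TSO → 120, 122, 200, 202, 220, 222
under PSO → 100, 102, 120, 122, 200, 202, 220, 222
target 200 ∈ {TSO,PSO}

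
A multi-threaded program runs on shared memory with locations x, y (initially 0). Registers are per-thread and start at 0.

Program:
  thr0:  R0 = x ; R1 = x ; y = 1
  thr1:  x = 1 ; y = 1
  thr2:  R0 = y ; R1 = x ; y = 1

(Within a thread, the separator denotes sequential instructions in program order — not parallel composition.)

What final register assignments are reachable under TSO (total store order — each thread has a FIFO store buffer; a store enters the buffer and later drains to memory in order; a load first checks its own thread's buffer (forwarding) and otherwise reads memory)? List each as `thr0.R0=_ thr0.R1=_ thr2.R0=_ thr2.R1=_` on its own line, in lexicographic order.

thr0.R0=0 thr0.R1=0 thr2.R0=0 thr2.R1=0
thr0.R0=0 thr0.R1=0 thr2.R0=0 thr2.R1=1
thr0.R0=0 thr0.R1=0 thr2.R0=1 thr2.R1=0
thr0.R0=0 thr0.R1=0 thr2.R0=1 thr2.R1=1
thr0.R0=0 thr0.R1=1 thr2.R0=0 thr2.R1=0
thr0.R0=0 thr0.R1=1 thr2.R0=0 thr2.R1=1
thr0.R0=0 thr0.R1=1 thr2.R0=1 thr2.R1=1
thr0.R0=1 thr0.R1=1 thr2.R0=0 thr2.R1=0
thr0.R0=1 thr0.R1=1 thr2.R0=0 thr2.R1=1
thr0.R0=1 thr0.R1=1 thr2.R0=1 thr2.R1=1

outcome vector order: (thr0.R0,thr0.R1,thr2.R0,thr2.R1)
|TSO outcomes| = 10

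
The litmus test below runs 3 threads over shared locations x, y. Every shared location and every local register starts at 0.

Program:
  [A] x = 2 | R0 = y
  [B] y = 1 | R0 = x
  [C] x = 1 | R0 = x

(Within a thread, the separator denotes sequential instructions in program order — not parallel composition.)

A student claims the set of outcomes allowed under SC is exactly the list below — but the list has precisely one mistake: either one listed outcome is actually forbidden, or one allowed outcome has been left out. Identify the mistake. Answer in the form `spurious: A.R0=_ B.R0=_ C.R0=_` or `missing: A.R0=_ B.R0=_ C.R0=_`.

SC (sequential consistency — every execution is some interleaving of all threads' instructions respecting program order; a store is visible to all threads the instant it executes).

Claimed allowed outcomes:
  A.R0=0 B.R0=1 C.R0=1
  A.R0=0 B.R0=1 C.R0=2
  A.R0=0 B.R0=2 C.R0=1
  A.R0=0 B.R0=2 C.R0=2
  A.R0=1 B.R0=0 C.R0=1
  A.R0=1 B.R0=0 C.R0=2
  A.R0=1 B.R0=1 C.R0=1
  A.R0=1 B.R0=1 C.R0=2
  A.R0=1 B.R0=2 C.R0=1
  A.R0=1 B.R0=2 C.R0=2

outcome vector order: (A.R0,B.R0,C.R0)
under SC → (0,1,1), (0,2,1), (0,2,2), (1,0,1), (1,0,2), (1,1,1), (1,1,2), (1,2,1), (1,2,2)
claimed∖SC = {(0,1,2)}

spurious: A.R0=0 B.R0=1 C.R0=2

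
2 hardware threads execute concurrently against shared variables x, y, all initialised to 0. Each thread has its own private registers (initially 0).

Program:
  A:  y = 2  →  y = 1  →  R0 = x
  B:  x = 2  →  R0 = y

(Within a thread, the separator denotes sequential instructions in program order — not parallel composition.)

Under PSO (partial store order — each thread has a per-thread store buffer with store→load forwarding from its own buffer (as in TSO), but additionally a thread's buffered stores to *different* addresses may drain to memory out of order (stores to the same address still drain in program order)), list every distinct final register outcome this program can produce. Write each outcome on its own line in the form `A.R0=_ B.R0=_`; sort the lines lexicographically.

outcome vector order: (A.R0,B.R0)
|PSO outcomes| = 6

A.R0=0 B.R0=0
A.R0=0 B.R0=1
A.R0=0 B.R0=2
A.R0=2 B.R0=0
A.R0=2 B.R0=1
A.R0=2 B.R0=2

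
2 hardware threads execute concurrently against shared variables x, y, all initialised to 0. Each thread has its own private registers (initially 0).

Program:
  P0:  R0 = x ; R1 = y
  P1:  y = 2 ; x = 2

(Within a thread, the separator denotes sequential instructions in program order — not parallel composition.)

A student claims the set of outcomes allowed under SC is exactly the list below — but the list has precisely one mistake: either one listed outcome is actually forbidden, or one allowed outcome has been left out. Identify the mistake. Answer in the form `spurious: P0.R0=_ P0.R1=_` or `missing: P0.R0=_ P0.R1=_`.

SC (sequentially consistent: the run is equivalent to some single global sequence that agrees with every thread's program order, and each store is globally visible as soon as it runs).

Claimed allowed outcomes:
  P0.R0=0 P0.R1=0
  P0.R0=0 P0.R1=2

outcome vector order: (P0.R0,P0.R1)
SC: 3 outcomes — {(0,0), (0,2), (2,2)}
SC∖claimed = {(2,2)}

missing: P0.R0=2 P0.R1=2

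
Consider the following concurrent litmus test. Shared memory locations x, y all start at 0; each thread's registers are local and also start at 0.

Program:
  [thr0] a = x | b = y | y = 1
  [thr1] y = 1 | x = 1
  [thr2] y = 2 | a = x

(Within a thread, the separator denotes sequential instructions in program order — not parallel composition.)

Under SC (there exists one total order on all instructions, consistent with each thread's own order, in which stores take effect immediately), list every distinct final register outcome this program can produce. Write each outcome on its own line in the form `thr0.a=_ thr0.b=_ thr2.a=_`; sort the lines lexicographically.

outcome vector order: (thr0.a,thr0.b,thr2.a)
|SC outcomes| = 10

thr0.a=0 thr0.b=0 thr2.a=0
thr0.a=0 thr0.b=0 thr2.a=1
thr0.a=0 thr0.b=1 thr2.a=0
thr0.a=0 thr0.b=1 thr2.a=1
thr0.a=0 thr0.b=2 thr2.a=0
thr0.a=0 thr0.b=2 thr2.a=1
thr0.a=1 thr0.b=1 thr2.a=0
thr0.a=1 thr0.b=1 thr2.a=1
thr0.a=1 thr0.b=2 thr2.a=0
thr0.a=1 thr0.b=2 thr2.a=1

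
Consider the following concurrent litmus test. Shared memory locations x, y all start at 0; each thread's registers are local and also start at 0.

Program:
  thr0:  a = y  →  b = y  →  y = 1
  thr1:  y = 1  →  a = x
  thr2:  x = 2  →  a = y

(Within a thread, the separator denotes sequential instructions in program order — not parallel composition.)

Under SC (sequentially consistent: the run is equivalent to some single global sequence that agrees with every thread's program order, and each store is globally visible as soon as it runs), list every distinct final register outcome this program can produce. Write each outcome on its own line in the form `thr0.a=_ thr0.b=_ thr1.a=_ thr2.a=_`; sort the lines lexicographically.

thr0.a=0 thr0.b=0 thr1.a=0 thr2.a=1
thr0.a=0 thr0.b=0 thr1.a=2 thr2.a=0
thr0.a=0 thr0.b=0 thr1.a=2 thr2.a=1
thr0.a=0 thr0.b=1 thr1.a=0 thr2.a=1
thr0.a=0 thr0.b=1 thr1.a=2 thr2.a=0
thr0.a=0 thr0.b=1 thr1.a=2 thr2.a=1
thr0.a=1 thr0.b=1 thr1.a=0 thr2.a=1
thr0.a=1 thr0.b=1 thr1.a=2 thr2.a=0
thr0.a=1 thr0.b=1 thr1.a=2 thr2.a=1

outcome vector order: (thr0.a,thr0.b,thr1.a,thr2.a)
|SC outcomes| = 9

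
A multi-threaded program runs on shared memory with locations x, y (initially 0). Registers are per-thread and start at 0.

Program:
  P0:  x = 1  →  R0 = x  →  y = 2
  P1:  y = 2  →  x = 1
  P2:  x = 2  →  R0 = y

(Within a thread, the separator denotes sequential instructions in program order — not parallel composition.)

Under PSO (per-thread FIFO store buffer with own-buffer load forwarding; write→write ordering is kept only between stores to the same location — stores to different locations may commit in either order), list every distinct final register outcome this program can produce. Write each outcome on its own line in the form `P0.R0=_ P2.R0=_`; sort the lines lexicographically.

outcome vector order: (P0.R0,P2.R0)
|PSO outcomes| = 4

P0.R0=1 P2.R0=0
P0.R0=1 P2.R0=2
P0.R0=2 P2.R0=0
P0.R0=2 P2.R0=2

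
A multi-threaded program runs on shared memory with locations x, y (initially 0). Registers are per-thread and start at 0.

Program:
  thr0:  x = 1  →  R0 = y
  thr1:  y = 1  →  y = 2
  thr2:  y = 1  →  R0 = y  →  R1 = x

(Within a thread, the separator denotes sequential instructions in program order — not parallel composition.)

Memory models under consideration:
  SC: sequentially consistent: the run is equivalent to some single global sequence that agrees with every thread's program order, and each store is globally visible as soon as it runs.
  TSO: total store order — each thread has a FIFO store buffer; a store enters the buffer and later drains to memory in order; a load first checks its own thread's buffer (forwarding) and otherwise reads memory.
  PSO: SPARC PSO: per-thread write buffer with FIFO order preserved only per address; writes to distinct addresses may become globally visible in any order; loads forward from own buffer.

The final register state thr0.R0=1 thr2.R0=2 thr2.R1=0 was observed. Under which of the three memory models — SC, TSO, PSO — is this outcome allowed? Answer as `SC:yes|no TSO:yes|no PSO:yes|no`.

outcome vector order: (thr0.R0,thr2.R0,thr2.R1)
[SC] allowed = {(0,1,1) (0,2,1) (1,1,0) (1,1,1) (1,2,1) (2,1,0) (2,1,1) (2,2,0) (2,2,1)}
[TSO] allowed = {(0,1,0) (0,1,1) (0,2,0) (0,2,1) (1,1,0) (1,1,1) (1,2,0) (1,2,1) (2,1,0) (2,1,1) (2,2,0) (2,2,1)}
[PSO] allowed = {(0,1,0) (0,1,1) (0,2,0) (0,2,1) (1,1,0) (1,1,1) (1,2,0) (1,2,1) (2,1,0) (2,1,1) (2,2,0) (2,2,1)}
target (1,2,0) ∈ {TSO,PSO}

SC:no TSO:yes PSO:yes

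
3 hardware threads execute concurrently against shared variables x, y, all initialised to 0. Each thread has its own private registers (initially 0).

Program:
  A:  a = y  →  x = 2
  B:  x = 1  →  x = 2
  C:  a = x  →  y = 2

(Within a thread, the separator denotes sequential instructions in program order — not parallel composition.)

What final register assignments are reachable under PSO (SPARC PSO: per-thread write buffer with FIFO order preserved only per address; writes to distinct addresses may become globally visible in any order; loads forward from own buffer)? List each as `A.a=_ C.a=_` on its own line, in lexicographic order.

outcome vector order: (A.a,C.a)
|PSO outcomes| = 6

A.a=0 C.a=0
A.a=0 C.a=1
A.a=0 C.a=2
A.a=2 C.a=0
A.a=2 C.a=1
A.a=2 C.a=2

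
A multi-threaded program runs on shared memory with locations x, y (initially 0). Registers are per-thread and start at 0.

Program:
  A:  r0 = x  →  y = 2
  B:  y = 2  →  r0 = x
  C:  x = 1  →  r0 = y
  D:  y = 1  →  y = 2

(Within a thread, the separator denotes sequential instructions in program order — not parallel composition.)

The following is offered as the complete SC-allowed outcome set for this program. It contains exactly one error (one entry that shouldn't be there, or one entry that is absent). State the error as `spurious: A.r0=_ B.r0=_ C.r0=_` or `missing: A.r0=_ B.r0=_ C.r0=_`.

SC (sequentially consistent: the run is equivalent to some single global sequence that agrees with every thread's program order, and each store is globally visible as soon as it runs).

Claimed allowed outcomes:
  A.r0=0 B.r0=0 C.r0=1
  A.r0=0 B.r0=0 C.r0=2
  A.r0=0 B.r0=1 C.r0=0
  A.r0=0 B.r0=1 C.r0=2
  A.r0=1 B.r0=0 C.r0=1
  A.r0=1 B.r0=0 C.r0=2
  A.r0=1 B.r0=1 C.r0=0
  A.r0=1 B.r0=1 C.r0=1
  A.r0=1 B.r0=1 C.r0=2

missing: A.r0=0 B.r0=1 C.r0=1

outcome vector order: (A.r0,B.r0,C.r0)
[SC] allowed = {<0 0 1>, <0 0 2>, <0 1 0>, <0 1 1>, <0 1 2>, <1 0 1>, <1 0 2>, <1 1 0>, <1 1 1>, <1 1 2>}
SC∖claimed = {<0 1 1>}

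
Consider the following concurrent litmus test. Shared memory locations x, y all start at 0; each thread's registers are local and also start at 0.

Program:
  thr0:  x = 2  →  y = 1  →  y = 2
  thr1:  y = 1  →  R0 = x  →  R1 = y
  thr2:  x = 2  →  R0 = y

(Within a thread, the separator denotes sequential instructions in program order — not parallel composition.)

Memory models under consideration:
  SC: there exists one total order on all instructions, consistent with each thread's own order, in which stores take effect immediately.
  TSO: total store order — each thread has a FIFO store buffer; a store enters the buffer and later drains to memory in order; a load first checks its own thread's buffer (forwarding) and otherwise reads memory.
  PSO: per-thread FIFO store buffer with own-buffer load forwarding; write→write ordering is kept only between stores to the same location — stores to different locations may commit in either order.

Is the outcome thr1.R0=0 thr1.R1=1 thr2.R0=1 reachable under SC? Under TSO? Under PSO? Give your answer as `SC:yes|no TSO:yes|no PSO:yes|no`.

SC:yes TSO:yes PSO:yes

outcome vector order: (thr1.R0,thr1.R1,thr2.R0)
SC: 10 outcomes — {<0 1 1> <0 1 2> <0 2 1> <0 2 2> <2 1 0> <2 1 1> <2 1 2> <2 2 0> <2 2 1> <2 2 2>}
TSO: 12 outcomes — {<0 1 0> <0 1 1> <0 1 2> <0 2 0> <0 2 1> <0 2 2> <2 1 0> <2 1 1> <2 1 2> <2 2 0> <2 2 1> <2 2 2>}
PSO: 12 outcomes — {<0 1 0> <0 1 1> <0 1 2> <0 2 0> <0 2 1> <0 2 2> <2 1 0> <2 1 1> <2 1 2> <2 2 0> <2 2 1> <2 2 2>}
target <0 1 1> ∈ {SC,TSO,PSO}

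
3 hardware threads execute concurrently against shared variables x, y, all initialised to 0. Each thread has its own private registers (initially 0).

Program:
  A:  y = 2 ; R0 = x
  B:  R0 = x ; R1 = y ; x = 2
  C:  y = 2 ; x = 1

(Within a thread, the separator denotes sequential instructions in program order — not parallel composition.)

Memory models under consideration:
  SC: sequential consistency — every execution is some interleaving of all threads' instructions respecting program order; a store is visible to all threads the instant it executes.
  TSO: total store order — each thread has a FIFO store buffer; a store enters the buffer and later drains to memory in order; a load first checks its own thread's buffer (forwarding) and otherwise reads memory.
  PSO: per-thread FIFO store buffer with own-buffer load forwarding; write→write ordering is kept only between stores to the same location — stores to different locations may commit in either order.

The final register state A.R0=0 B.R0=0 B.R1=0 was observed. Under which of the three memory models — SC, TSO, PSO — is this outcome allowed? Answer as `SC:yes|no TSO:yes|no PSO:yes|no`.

SC:yes TSO:yes PSO:yes

outcome vector order: (A.R0,B.R0,B.R1)
under SC → <0 0 0>; <0 0 2>; <0 1 2>; <1 0 0>; <1 0 2>; <1 1 2>; <2 0 0>; <2 0 2>; <2 1 2>
under TSO → <0 0 0>; <0 0 2>; <0 1 2>; <1 0 0>; <1 0 2>; <1 1 2>; <2 0 0>; <2 0 2>; <2 1 2>
under PSO → <0 0 0>; <0 0 2>; <0 1 0>; <0 1 2>; <1 0 0>; <1 0 2>; <1 1 0>; <1 1 2>; <2 0 0>; <2 0 2>; <2 1 0>; <2 1 2>
target <0 0 0> ∈ {SC,TSO,PSO}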